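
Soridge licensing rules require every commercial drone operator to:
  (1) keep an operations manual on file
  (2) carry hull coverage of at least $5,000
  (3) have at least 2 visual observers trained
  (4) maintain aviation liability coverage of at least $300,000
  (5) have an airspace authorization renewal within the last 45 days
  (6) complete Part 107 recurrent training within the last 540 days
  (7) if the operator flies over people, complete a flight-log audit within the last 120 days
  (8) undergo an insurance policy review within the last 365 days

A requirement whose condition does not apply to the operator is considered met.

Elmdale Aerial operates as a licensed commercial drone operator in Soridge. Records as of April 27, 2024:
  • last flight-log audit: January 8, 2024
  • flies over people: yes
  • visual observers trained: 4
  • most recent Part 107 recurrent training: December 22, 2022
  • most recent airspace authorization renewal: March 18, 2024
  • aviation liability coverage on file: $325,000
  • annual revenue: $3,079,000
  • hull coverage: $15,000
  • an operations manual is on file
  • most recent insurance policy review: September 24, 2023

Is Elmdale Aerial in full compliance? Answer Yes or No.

Yes

1. operations manual present → met
2. hull coverage $15,000 ≥ $5,000 → met
3. visual observers trained 4 ≥ 2 → met
4. aviation liability coverage $325,000 ≥ $300,000 → met
5. airspace authorization renewal 40 days ago vs limit 45 → met
6. Part 107 recurrent training 492 days ago vs limit 540 → met
7. condition 'flies over people' holds; flight-log audit 110 days ago vs limit 120 → met
8. insurance policy review 216 days ago vs limit 365 → met
All met.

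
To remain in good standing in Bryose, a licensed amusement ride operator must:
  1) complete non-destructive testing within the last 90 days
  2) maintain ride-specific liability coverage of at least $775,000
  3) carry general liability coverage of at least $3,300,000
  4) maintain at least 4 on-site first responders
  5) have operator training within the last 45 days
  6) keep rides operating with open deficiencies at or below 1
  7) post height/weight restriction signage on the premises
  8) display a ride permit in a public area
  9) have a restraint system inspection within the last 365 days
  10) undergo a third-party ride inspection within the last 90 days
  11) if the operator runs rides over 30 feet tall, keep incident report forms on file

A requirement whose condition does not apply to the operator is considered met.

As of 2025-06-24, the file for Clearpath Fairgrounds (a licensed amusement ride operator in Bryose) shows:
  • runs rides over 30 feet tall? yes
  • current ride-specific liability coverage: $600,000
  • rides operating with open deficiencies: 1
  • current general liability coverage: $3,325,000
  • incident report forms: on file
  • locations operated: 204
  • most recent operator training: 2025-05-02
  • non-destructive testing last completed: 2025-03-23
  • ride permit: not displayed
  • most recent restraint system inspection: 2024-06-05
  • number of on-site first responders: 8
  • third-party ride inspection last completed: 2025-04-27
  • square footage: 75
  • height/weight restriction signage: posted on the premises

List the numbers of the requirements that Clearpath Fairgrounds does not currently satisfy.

1. non-destructive testing 93 days ago vs limit 90 → not met
2. ride-specific liability coverage $600,000 < $775,000 → not met
3. general liability coverage $3,325,000 ≥ $3,300,000 → met
4. on-site first responders 8 ≥ 4 → met
5. operator training 53 days ago vs limit 45 → not met
6. rides operating with open deficiencies 1 ≤ 1 → met
7. height/weight restriction signage present → met
8. ride permit absent → not met
9. restraint system inspection 384 days ago vs limit 365 → not met
10. third-party ride inspection 58 days ago vs limit 90 → met
11. condition 'runs rides over 30 feet tall' holds; incident report forms present → met
Not met: 1, 2, 5, 8, 9

1, 2, 5, 8, 9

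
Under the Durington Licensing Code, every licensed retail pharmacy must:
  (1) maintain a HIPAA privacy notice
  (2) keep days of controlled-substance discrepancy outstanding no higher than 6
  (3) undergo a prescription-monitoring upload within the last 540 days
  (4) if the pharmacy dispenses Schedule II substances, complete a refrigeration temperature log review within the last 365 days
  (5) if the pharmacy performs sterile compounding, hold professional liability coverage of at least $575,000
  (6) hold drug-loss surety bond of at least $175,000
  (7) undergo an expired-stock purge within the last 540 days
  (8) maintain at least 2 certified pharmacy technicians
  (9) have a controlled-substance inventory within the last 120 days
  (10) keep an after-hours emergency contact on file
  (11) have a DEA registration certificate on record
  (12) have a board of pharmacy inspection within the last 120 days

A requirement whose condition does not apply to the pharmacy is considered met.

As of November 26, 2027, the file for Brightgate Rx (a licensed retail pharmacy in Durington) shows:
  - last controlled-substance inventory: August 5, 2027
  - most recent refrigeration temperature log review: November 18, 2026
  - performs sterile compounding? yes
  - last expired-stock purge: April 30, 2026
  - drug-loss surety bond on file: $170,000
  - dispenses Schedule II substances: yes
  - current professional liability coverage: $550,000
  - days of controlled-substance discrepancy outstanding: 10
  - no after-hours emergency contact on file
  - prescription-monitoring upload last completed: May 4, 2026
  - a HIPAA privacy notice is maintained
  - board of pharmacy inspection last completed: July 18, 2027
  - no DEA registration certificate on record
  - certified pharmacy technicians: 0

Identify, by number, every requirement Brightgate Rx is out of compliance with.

2, 3, 4, 5, 6, 7, 8, 10, 11, 12

1. HIPAA privacy notice present → met
2. days of controlled-substance discrepancy outstanding 10 > 6 → not met
3. prescription-monitoring upload 571 days ago vs limit 540 → not met
4. condition 'dispenses Schedule II substances' holds; refrigeration temperature log review 373 days ago vs limit 365 → not met
5. condition 'performs sterile compounding' holds; professional liability coverage $550,000 < $575,000 → not met
6. drug-loss surety bond $170,000 < $175,000 → not met
7. expired-stock purge 575 days ago vs limit 540 → not met
8. certified pharmacy technicians 0 < 2 → not met
9. controlled-substance inventory 113 days ago vs limit 120 → met
10. after-hours emergency contact absent → not met
11. DEA registration certificate absent → not met
12. board of pharmacy inspection 131 days ago vs limit 120 → not met
Not met: 2, 3, 4, 5, 6, 7, 8, 10, 11, 12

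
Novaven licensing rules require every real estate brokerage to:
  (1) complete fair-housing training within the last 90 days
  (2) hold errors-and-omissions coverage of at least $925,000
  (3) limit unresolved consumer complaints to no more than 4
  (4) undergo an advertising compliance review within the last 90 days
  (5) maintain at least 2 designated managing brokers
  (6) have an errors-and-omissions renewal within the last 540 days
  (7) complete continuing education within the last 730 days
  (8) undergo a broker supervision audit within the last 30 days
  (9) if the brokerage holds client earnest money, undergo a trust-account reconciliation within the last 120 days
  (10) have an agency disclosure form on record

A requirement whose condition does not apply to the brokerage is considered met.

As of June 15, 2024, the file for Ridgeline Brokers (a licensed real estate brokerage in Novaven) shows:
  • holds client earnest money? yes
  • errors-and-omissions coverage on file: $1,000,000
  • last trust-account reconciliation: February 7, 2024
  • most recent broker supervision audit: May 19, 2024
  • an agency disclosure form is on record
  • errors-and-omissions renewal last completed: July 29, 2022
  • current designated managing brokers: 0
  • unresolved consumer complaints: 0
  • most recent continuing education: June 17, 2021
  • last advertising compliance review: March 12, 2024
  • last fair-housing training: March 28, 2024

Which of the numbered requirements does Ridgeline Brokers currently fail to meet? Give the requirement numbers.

4, 5, 6, 7, 9

1. fair-housing training 79 days ago vs limit 90 → met
2. errors-and-omissions coverage $1,000,000 ≥ $925,000 → met
3. unresolved consumer complaints 0 ≤ 4 → met
4. advertising compliance review 95 days ago vs limit 90 → not met
5. designated managing brokers 0 < 2 → not met
6. errors-and-omissions renewal 687 days ago vs limit 540 → not met
7. continuing education 1094 days ago vs limit 730 → not met
8. broker supervision audit 27 days ago vs limit 30 → met
9. condition 'holds client earnest money' holds; trust-account reconciliation 129 days ago vs limit 120 → not met
10. agency disclosure form present → met
Not met: 4, 5, 6, 7, 9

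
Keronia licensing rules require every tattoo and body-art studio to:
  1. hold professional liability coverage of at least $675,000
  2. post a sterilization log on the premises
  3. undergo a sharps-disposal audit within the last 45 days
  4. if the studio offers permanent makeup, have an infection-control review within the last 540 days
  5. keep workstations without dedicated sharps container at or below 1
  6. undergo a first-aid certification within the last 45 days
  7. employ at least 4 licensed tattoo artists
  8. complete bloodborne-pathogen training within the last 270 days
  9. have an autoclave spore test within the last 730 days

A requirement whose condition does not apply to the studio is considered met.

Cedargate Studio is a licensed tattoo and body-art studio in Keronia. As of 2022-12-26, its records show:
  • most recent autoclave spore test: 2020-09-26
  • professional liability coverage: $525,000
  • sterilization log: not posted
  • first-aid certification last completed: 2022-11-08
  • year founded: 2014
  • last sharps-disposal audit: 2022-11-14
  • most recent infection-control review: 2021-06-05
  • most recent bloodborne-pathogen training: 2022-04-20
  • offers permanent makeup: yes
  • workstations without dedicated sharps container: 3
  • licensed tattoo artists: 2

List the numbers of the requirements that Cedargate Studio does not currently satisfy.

1. professional liability coverage $525,000 < $675,000 → not met
2. sterilization log absent → not met
3. sharps-disposal audit 42 days ago vs limit 45 → met
4. condition 'offers permanent makeup' holds; infection-control review 569 days ago vs limit 540 → not met
5. workstations without dedicated sharps container 3 > 1 → not met
6. first-aid certification 48 days ago vs limit 45 → not met
7. licensed tattoo artists 2 < 4 → not met
8. bloodborne-pathogen training 250 days ago vs limit 270 → met
9. autoclave spore test 821 days ago vs limit 730 → not met
Not met: 1, 2, 4, 5, 6, 7, 9

1, 2, 4, 5, 6, 7, 9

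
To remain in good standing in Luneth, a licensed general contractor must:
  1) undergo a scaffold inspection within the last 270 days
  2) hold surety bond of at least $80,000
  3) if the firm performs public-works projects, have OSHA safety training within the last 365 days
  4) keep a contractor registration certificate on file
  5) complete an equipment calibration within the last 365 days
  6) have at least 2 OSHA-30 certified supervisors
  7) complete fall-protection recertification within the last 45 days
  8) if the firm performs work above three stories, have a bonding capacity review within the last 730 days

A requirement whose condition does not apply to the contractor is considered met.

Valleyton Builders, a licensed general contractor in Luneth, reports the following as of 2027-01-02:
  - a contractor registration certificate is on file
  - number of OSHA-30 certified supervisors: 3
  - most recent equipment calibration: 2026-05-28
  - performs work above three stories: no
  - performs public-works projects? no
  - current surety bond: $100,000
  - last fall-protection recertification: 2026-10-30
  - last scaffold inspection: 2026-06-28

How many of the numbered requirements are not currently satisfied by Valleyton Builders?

1

1. scaffold inspection 188 days ago vs limit 270 → met
2. surety bond $100,000 ≥ $80,000 → met
3. condition 'performs public-works projects' does not hold → requirement n/a → met
4. contractor registration certificate present → met
5. equipment calibration 219 days ago vs limit 365 → met
6. OSHA-30 certified supervisors 3 ≥ 2 → met
7. fall-protection recertification 64 days ago vs limit 45 → not met
8. condition 'performs work above three stories' does not hold → requirement n/a → met
Not met: 1 of 8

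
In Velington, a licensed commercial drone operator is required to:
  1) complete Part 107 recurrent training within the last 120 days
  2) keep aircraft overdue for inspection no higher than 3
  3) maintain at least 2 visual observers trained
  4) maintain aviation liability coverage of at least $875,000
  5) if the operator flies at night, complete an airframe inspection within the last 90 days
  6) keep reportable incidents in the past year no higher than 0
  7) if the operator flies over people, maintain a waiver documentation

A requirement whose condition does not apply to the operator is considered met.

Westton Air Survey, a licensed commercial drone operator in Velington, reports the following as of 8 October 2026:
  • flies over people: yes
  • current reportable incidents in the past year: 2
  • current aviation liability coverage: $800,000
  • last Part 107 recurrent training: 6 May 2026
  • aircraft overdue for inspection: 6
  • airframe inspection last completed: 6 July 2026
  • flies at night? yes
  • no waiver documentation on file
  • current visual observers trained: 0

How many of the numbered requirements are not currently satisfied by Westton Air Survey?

7

1. Part 107 recurrent training 155 days ago vs limit 120 → not met
2. aircraft overdue for inspection 6 > 3 → not met
3. visual observers trained 0 < 2 → not met
4. aviation liability coverage $800,000 < $875,000 → not met
5. condition 'flies at night' holds; airframe inspection 94 days ago vs limit 90 → not met
6. reportable incidents in the past year 2 > 0 → not met
7. condition 'flies over people' holds; waiver documentation absent → not met
Not met: 7 of 7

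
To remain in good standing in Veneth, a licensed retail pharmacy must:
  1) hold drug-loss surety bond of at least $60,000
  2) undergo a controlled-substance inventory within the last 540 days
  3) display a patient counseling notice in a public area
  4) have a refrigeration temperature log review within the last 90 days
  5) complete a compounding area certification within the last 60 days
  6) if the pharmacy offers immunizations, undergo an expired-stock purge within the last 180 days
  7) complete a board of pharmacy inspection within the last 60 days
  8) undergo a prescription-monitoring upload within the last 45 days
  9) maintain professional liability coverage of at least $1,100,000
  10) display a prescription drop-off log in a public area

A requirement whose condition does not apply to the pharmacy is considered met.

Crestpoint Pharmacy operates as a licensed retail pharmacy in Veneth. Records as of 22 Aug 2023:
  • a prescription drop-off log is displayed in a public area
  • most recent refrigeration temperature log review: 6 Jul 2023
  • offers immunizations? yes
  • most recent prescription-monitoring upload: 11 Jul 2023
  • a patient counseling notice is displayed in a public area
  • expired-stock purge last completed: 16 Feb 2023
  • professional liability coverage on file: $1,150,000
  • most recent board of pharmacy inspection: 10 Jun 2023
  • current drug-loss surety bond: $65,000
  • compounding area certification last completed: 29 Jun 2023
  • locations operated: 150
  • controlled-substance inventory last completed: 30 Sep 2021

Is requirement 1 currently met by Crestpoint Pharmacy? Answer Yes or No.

1. drug-loss surety bond $65,000 ≥ $60,000 → met

Yes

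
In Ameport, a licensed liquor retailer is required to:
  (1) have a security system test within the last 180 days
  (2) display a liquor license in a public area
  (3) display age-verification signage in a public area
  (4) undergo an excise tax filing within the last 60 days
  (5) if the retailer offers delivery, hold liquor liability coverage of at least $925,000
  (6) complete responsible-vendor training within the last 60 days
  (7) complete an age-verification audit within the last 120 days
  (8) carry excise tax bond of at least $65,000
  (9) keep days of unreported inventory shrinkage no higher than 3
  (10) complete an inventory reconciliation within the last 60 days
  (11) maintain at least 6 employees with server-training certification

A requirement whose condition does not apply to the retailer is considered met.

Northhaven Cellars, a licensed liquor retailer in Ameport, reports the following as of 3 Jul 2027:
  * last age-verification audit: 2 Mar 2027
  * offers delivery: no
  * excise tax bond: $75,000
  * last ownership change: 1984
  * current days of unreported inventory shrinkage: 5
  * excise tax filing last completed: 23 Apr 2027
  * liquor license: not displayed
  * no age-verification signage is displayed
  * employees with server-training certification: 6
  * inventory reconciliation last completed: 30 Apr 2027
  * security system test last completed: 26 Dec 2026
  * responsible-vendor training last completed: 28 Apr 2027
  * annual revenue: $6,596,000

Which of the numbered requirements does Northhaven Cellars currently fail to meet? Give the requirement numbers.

1. security system test 189 days ago vs limit 180 → not met
2. liquor license absent → not met
3. age-verification signage absent → not met
4. excise tax filing 71 days ago vs limit 60 → not met
5. condition 'offers delivery' does not hold → requirement n/a → met
6. responsible-vendor training 66 days ago vs limit 60 → not met
7. age-verification audit 123 days ago vs limit 120 → not met
8. excise tax bond $75,000 ≥ $65,000 → met
9. days of unreported inventory shrinkage 5 > 3 → not met
10. inventory reconciliation 64 days ago vs limit 60 → not met
11. employees with server-training certification 6 ≥ 6 → met
Not met: 1, 2, 3, 4, 6, 7, 9, 10

1, 2, 3, 4, 6, 7, 9, 10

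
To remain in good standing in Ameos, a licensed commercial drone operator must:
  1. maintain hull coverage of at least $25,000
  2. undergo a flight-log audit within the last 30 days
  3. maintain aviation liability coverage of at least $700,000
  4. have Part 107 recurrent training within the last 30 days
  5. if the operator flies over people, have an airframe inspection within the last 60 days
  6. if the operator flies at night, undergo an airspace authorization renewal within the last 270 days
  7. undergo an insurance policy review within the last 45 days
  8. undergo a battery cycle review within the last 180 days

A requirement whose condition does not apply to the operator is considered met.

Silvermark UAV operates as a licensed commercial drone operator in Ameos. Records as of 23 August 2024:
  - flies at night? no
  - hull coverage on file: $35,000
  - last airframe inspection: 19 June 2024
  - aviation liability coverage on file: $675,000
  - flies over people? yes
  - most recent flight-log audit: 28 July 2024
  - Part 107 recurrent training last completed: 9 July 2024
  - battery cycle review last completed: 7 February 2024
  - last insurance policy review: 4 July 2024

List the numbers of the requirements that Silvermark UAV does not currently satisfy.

1. hull coverage $35,000 ≥ $25,000 → met
2. flight-log audit 26 days ago vs limit 30 → met
3. aviation liability coverage $675,000 < $700,000 → not met
4. Part 107 recurrent training 45 days ago vs limit 30 → not met
5. condition 'flies over people' holds; airframe inspection 65 days ago vs limit 60 → not met
6. condition 'flies at night' does not hold → requirement n/a → met
7. insurance policy review 50 days ago vs limit 45 → not met
8. battery cycle review 198 days ago vs limit 180 → not met
Not met: 3, 4, 5, 7, 8

3, 4, 5, 7, 8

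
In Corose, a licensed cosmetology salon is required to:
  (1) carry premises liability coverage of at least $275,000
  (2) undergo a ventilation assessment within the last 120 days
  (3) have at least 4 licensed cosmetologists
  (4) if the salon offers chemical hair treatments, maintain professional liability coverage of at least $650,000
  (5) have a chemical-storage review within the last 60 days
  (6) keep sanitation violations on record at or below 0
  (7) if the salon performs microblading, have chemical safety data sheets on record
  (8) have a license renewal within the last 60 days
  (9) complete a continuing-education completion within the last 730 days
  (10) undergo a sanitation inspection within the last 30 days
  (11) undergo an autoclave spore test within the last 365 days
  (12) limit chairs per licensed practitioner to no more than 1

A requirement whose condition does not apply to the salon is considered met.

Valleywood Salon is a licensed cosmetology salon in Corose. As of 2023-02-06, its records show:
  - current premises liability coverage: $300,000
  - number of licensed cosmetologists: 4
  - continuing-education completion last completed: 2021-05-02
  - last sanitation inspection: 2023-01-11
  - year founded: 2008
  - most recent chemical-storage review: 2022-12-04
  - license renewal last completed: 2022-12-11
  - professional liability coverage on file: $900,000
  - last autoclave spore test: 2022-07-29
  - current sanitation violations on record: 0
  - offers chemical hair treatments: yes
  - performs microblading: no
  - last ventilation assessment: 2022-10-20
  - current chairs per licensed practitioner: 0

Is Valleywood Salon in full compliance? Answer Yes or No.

1. premises liability coverage $300,000 ≥ $275,000 → met
2. ventilation assessment 109 days ago vs limit 120 → met
3. licensed cosmetologists 4 ≥ 4 → met
4. condition 'offers chemical hair treatments' holds; professional liability coverage $900,000 ≥ $650,000 → met
5. chemical-storage review 64 days ago vs limit 60 → not met
6. sanitation violations on record 0 ≤ 0 → met
7. condition 'performs microblading' does not hold → requirement n/a → met
8. license renewal 57 days ago vs limit 60 → met
9. continuing-education completion 645 days ago vs limit 730 → met
10. sanitation inspection 26 days ago vs limit 30 → met
11. autoclave spore test 192 days ago vs limit 365 → met
12. chairs per licensed practitioner 0 ≤ 1 → met
Not met: 5

No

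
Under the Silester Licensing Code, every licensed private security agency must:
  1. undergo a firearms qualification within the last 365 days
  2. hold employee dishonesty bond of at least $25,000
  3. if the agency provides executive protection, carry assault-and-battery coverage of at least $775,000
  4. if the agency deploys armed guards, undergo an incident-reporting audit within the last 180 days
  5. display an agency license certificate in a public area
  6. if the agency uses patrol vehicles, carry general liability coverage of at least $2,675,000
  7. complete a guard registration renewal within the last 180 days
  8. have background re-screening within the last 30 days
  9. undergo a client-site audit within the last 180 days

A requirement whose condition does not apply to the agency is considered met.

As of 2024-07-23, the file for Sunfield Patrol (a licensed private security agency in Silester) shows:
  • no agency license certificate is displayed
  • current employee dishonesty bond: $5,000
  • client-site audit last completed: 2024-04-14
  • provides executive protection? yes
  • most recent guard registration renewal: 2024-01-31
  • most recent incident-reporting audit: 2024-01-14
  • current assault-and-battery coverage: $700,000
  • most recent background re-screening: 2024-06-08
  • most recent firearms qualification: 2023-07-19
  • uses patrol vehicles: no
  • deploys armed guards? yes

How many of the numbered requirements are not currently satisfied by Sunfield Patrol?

1. firearms qualification 370 days ago vs limit 365 → not met
2. employee dishonesty bond $5,000 < $25,000 → not met
3. condition 'provides executive protection' holds; assault-and-battery coverage $700,000 < $775,000 → not met
4. condition 'deploys armed guards' holds; incident-reporting audit 191 days ago vs limit 180 → not met
5. agency license certificate absent → not met
6. condition 'uses patrol vehicles' does not hold → requirement n/a → met
7. guard registration renewal 174 days ago vs limit 180 → met
8. background re-screening 45 days ago vs limit 30 → not met
9. client-site audit 100 days ago vs limit 180 → met
Not met: 6 of 9

6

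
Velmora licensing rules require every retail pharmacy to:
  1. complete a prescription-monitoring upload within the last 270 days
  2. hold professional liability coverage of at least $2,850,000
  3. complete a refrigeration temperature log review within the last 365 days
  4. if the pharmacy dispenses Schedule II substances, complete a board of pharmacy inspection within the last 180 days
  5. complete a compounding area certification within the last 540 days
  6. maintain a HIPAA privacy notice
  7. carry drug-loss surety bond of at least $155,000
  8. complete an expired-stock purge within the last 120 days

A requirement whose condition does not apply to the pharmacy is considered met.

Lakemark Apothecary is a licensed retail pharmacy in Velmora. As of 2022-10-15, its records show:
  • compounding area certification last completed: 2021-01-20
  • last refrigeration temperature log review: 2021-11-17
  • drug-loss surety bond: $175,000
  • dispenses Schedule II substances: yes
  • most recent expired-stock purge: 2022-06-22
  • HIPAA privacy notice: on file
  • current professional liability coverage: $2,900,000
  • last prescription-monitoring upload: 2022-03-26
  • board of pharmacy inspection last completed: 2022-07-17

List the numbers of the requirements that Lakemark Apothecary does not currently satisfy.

5

1. prescription-monitoring upload 203 days ago vs limit 270 → met
2. professional liability coverage $2,900,000 ≥ $2,850,000 → met
3. refrigeration temperature log review 332 days ago vs limit 365 → met
4. condition 'dispenses Schedule II substances' holds; board of pharmacy inspection 90 days ago vs limit 180 → met
5. compounding area certification 633 days ago vs limit 540 → not met
6. HIPAA privacy notice present → met
7. drug-loss surety bond $175,000 ≥ $155,000 → met
8. expired-stock purge 115 days ago vs limit 120 → met
Not met: 5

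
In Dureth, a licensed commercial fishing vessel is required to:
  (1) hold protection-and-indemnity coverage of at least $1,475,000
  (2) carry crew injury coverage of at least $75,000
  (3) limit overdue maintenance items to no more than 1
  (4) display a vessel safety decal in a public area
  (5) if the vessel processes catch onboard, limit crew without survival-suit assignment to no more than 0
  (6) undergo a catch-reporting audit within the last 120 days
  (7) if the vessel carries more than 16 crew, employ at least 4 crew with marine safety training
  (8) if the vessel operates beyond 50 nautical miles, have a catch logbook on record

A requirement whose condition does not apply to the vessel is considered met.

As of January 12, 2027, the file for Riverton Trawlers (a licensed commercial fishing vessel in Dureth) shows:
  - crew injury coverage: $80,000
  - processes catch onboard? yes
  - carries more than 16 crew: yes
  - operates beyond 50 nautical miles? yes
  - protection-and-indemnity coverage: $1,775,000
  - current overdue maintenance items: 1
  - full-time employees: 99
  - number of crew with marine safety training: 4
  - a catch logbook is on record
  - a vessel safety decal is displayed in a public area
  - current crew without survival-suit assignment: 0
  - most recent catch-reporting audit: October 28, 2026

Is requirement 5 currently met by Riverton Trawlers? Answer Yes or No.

5. condition 'processes catch onboard' holds; crew without survival-suit assignment 0 ≤ 0 → met

Yes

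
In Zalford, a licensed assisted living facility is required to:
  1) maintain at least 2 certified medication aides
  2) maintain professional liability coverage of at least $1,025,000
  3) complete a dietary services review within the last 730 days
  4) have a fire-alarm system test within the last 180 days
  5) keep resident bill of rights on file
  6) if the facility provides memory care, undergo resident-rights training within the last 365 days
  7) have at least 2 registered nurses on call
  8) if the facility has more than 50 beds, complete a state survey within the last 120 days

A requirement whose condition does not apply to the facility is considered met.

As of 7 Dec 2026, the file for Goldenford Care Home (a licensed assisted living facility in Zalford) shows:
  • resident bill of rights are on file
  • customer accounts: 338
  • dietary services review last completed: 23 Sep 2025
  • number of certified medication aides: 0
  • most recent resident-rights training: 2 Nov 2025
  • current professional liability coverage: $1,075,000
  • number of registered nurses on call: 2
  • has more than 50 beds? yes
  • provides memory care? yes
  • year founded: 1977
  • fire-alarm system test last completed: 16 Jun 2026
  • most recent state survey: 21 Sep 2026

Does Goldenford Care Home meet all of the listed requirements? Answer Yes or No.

1. certified medication aides 0 < 2 → not met
2. professional liability coverage $1,075,000 ≥ $1,025,000 → met
3. dietary services review 440 days ago vs limit 730 → met
4. fire-alarm system test 174 days ago vs limit 180 → met
5. resident bill of rights present → met
6. condition 'provides memory care' holds; resident-rights training 400 days ago vs limit 365 → not met
7. registered nurses on call 2 ≥ 2 → met
8. condition 'has more than 50 beds' holds; state survey 77 days ago vs limit 120 → met
Not met: 1, 6

No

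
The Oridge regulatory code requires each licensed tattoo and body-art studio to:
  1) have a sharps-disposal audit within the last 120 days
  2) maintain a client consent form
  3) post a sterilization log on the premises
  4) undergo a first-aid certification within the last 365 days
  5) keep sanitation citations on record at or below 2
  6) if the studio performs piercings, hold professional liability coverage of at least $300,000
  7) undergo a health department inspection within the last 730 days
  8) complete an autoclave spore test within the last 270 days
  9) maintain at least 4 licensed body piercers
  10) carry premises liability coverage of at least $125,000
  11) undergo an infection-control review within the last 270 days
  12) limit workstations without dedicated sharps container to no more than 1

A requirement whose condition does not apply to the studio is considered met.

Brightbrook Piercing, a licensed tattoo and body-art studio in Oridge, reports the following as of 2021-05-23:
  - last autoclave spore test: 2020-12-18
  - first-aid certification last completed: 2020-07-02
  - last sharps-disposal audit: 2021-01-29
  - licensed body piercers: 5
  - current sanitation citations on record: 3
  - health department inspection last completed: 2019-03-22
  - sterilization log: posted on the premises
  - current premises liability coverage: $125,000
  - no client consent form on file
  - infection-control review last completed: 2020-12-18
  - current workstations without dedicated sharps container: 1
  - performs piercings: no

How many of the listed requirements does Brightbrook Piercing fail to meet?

1. sharps-disposal audit 114 days ago vs limit 120 → met
2. client consent form absent → not met
3. sterilization log present → met
4. first-aid certification 325 days ago vs limit 365 → met
5. sanitation citations on record 3 > 2 → not met
6. condition 'performs piercings' does not hold → requirement n/a → met
7. health department inspection 793 days ago vs limit 730 → not met
8. autoclave spore test 156 days ago vs limit 270 → met
9. licensed body piercers 5 ≥ 4 → met
10. premises liability coverage $125,000 ≥ $125,000 → met
11. infection-control review 156 days ago vs limit 270 → met
12. workstations without dedicated sharps container 1 ≤ 1 → met
Not met: 3 of 12

3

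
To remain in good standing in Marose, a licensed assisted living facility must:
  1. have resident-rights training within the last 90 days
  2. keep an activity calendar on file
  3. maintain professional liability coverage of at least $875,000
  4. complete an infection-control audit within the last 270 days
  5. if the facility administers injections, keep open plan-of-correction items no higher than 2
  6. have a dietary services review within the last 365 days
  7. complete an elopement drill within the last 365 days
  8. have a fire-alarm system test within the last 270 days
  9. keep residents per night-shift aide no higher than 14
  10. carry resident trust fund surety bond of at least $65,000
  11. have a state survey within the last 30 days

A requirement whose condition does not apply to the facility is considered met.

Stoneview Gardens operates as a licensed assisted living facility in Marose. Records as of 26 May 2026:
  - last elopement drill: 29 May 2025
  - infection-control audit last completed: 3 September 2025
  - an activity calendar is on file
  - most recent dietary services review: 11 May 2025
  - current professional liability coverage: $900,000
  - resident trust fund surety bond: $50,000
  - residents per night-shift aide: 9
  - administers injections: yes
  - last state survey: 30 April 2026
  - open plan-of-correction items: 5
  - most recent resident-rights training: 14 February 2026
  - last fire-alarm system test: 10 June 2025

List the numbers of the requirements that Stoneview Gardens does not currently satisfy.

1. resident-rights training 101 days ago vs limit 90 → not met
2. activity calendar present → met
3. professional liability coverage $900,000 ≥ $875,000 → met
4. infection-control audit 265 days ago vs limit 270 → met
5. condition 'administers injections' holds; open plan-of-correction items 5 > 2 → not met
6. dietary services review 380 days ago vs limit 365 → not met
7. elopement drill 362 days ago vs limit 365 → met
8. fire-alarm system test 350 days ago vs limit 270 → not met
9. residents per night-shift aide 9 ≤ 14 → met
10. resident trust fund surety bond $50,000 < $65,000 → not met
11. state survey 26 days ago vs limit 30 → met
Not met: 1, 5, 6, 8, 10

1, 5, 6, 8, 10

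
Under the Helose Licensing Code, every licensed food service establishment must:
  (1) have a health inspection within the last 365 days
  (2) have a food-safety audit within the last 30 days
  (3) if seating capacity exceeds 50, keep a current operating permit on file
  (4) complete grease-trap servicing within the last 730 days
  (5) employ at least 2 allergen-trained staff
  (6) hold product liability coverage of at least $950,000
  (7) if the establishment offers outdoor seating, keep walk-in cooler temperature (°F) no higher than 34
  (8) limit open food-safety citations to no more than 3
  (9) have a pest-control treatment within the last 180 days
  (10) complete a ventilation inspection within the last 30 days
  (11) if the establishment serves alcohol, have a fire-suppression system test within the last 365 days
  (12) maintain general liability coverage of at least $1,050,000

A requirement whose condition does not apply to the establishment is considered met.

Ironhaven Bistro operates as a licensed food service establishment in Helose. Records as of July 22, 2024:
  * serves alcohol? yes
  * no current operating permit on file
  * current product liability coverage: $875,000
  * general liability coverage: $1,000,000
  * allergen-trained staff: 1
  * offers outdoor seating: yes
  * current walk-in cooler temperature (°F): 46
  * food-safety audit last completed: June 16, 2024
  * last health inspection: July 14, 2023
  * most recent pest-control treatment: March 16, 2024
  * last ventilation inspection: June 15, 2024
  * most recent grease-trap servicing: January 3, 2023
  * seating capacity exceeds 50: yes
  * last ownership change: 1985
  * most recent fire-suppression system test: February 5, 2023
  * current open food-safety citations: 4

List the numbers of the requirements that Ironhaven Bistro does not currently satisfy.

1, 2, 3, 5, 6, 7, 8, 10, 11, 12

1. health inspection 374 days ago vs limit 365 → not met
2. food-safety audit 36 days ago vs limit 30 → not met
3. condition 'seating capacity exceeds 50' holds; current operating permit absent → not met
4. grease-trap servicing 566 days ago vs limit 730 → met
5. allergen-trained staff 1 < 2 → not met
6. product liability coverage $875,000 < $950,000 → not met
7. condition 'offers outdoor seating' holds; walk-in cooler temperature (°F) 46 > 34 → not met
8. open food-safety citations 4 > 3 → not met
9. pest-control treatment 128 days ago vs limit 180 → met
10. ventilation inspection 37 days ago vs limit 30 → not met
11. condition 'serves alcohol' holds; fire-suppression system test 533 days ago vs limit 365 → not met
12. general liability coverage $1,000,000 < $1,050,000 → not met
Not met: 1, 2, 3, 5, 6, 7, 8, 10, 11, 12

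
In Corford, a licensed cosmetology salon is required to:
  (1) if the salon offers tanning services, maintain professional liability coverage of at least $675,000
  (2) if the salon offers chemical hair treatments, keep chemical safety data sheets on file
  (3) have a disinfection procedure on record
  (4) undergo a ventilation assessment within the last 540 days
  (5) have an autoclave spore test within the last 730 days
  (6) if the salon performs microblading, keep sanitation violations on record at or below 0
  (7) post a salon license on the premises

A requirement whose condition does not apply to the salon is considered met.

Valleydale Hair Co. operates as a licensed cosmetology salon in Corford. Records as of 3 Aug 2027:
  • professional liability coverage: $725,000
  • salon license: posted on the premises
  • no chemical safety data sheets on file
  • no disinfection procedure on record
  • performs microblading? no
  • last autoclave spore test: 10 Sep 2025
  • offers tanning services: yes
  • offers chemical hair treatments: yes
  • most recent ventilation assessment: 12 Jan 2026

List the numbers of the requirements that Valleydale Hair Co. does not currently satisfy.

2, 3, 4

1. condition 'offers tanning services' holds; professional liability coverage $725,000 ≥ $675,000 → met
2. condition 'offers chemical hair treatments' holds; chemical safety data sheets absent → not met
3. disinfection procedure absent → not met
4. ventilation assessment 568 days ago vs limit 540 → not met
5. autoclave spore test 692 days ago vs limit 730 → met
6. condition 'performs microblading' does not hold → requirement n/a → met
7. salon license present → met
Not met: 2, 3, 4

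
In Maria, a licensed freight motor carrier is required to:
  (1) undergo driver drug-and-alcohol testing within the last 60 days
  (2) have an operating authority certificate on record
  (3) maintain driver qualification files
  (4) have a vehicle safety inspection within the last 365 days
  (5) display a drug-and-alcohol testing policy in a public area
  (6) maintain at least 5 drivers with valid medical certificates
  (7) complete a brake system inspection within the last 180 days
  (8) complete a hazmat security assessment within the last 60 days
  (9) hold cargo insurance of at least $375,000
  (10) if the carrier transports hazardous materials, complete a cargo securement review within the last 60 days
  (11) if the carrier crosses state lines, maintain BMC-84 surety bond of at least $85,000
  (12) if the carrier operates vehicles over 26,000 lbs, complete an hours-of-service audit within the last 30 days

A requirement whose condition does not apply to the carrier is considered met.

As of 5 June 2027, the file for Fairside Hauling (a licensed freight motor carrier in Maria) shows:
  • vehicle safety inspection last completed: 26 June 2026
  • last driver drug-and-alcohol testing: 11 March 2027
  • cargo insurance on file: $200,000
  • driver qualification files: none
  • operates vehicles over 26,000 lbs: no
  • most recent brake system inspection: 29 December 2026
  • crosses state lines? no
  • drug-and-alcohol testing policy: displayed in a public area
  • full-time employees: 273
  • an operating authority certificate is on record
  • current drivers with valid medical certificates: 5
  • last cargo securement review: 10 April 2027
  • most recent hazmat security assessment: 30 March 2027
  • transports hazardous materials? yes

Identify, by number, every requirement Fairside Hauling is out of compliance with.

1. driver drug-and-alcohol testing 86 days ago vs limit 60 → not met
2. operating authority certificate present → met
3. driver qualification files absent → not met
4. vehicle safety inspection 344 days ago vs limit 365 → met
5. drug-and-alcohol testing policy present → met
6. drivers with valid medical certificates 5 ≥ 5 → met
7. brake system inspection 158 days ago vs limit 180 → met
8. hazmat security assessment 67 days ago vs limit 60 → not met
9. cargo insurance $200,000 < $375,000 → not met
10. condition 'transports hazardous materials' holds; cargo securement review 56 days ago vs limit 60 → met
11. condition 'crosses state lines' does not hold → requirement n/a → met
12. condition 'operates vehicles over 26,000 lbs' does not hold → requirement n/a → met
Not met: 1, 3, 8, 9

1, 3, 8, 9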